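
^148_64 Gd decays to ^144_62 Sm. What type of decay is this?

ΔA = 144 − 148 = -4; ΔZ = 62 − 64 = -2.
A drops by 4 and Z drops by 2 — the signature of alpha emission.

alpha decay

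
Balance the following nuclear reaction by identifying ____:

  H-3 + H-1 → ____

He-4

Conserve mass number: 3 + 1 = A, so A = 4.
Conserve atomic number: 1 + 1 = Z, so Z = 2.
A = 4 and Z = 2 is He-4 — an alpha particle.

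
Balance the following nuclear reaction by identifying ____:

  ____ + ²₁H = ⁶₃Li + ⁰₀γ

Conserve mass number: A + 2 = 6 + 0, so A = 4.
Conserve atomic number: Z + 1 = 3 + 0, so Z = 2.
A = 4 and Z = 2 is ⁴₂He — an alpha particle.

alpha particle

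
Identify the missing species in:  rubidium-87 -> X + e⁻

Sr-87

Conserve mass number: 87 = A + 0, so A = 87.
Conserve atomic number: 37 = Z − 1, so Z = 38.
Z = 38 is strontium, so the species is strontium-87.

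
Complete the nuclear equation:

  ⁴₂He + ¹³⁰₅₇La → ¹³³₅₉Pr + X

Conserve mass number: 4 + 130 = 133 + A, so A = 1.
Conserve atomic number: 2 + 57 = 59 + Z, so Z = 0.
A = 1 and Z = 0 is ¹₀n — a neutron.

neutron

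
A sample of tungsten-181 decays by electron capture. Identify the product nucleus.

Electron capture: mass number changes by +0, atomic number by -1.
A: 181 = 181; Z: 74 − 1 = 73.
Z = 73 is tantalum, so the daughter is tantalum-181.

Ta-181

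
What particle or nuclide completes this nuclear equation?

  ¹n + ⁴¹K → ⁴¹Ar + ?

proton

Conserve mass number: 1 + 41 = 41 + A, so A = 1.
Conserve atomic number: 0 + 19 = 18 + Z, so Z = 1.
A = 1 and Z = 1 is ¹H — a proton.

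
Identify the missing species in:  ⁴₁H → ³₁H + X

Conserve mass number: 4 = 3 + A, so A = 1.
Conserve atomic number: 1 = 1 + Z, so Z = 0.
A = 1 and Z = 0 is ¹₀n — a neutron.

neutron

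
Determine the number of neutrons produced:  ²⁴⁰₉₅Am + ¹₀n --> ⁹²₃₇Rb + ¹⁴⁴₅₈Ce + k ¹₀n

5

Conserve mass number: 241 = 92 + 144 + k, so k = 241 − 236 = 5.
Check atomic number: 95 = 37 + 58 + 0 = 95. ✓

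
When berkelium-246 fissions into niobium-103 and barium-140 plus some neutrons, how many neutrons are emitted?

3

Conserve mass number: 246 = 103 + 140 + k, so k = 246 − 243 = 3.
Check atomic number: 97 = 41 + 56 + 0 = 97. ✓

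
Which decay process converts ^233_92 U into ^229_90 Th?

alpha decay

ΔA = 229 − 233 = -4; ΔZ = 90 − 92 = -2.
A drops by 4 and Z drops by 2 — the signature of alpha emission.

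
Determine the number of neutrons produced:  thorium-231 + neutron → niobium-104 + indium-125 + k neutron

Conserve mass number: 232 = 104 + 125 + k, so k = 232 − 229 = 3.
Check atomic number: 90 = 41 + 49 + 0 = 90. ✓

3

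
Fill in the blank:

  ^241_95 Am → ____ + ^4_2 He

Conserve mass number: 241 = A + 4, so A = 237.
Conserve atomic number: 95 = Z + 2, so Z = 93.
Z = 93 is neptunium, so the species is ^237_93 Np.

Np-237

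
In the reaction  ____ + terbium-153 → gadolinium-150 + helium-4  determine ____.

Conserve mass number: A + 153 = 150 + 4, so A = 1.
Conserve atomic number: Z + 65 = 64 + 2, so Z = 1.
A = 1 and Z = 1 is hydrogen-1 — a proton.

proton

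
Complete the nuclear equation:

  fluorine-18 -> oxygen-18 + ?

positron

Conserve mass number: 18 = 18 + A, so A = 0.
Conserve atomic number: 9 = 8 + Z, so Z = 1.
A = 0 and Z = 1 is e⁺ — a positron.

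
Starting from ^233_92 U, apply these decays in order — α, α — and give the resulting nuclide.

Ra-225

Start: (A, Z) = (233, 92).
After α: (229, 90).
After α: (225, 88).
Z = 88 is radium.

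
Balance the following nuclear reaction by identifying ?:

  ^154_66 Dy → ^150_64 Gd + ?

alpha particle

Conserve mass number: 154 = 150 + A, so A = 4.
Conserve atomic number: 66 = 64 + Z, so Z = 2.
A = 4 and Z = 2 is ^4_2 He — an alpha particle.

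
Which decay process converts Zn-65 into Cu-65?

ΔA = 65 − 65 = 0; ΔZ = 29 − 30 = -1.
A is unchanged and Z drops by 1 — a proton has become a neutron (β⁺ emission or electron capture).

beta-plus decay or electron capture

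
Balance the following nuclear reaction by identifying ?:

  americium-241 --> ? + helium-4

Np-237

Conserve mass number: 241 = A + 4, so A = 237.
Conserve atomic number: 95 = Z + 2, so Z = 93.
Z = 93 is neptunium, so the species is neptunium-237.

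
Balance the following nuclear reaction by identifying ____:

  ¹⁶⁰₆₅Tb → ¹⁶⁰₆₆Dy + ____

beta-minus particle

Conserve mass number: 160 = 160 + A, so A = 0.
Conserve atomic number: 65 = 66 + Z, so Z = -1.
A = 0 and Z = -1 is ⁰₋₁e — a beta-minus particle.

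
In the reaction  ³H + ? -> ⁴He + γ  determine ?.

proton

Conserve mass number: 3 + A = 4 + 0, so A = 1.
Conserve atomic number: 1 + Z = 2 + 0, so Z = 1.
A = 1 and Z = 1 is ¹H — a proton.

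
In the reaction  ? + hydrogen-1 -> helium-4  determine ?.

triton

Conserve mass number: A + 1 = 4, so A = 3.
Conserve atomic number: Z + 1 = 2, so Z = 1.
A = 3 and Z = 1 is hydrogen-3 — a triton.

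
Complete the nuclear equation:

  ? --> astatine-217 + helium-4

Conserve mass number: A = 217 + 4, so A = 221.
Conserve atomic number: Z = 85 + 2, so Z = 87.
Z = 87 is francium, so the species is francium-221.

Fr-221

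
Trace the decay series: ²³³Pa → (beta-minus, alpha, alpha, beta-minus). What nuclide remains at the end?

Start: (A, Z) = (233, 91).
After β⁻: (233, 92).
After α: (229, 90).
After α: (225, 88).
After β⁻: (225, 89).
Z = 89 is actinium.

Ac-225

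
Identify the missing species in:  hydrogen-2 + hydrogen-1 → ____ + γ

Conserve mass number: 2 + 1 = A + 0, so A = 3.
Conserve atomic number: 1 + 1 = Z + 0, so Z = 2.
Z = 2 is helium, so the species is helium-3.

He-3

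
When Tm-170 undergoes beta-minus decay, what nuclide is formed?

Yb-170

Beta-minus decay: mass number changes by +0, atomic number by +1.
A: 170 = 170; Z: 69 + 1 = 70.
Z = 70 is ytterbium, so the daughter is Yb-170.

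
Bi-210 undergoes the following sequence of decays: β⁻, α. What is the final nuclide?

Start: (A, Z) = (210, 83).
After β⁻: (210, 84).
After α: (206, 82).
Z = 82 is lead.

Pb-206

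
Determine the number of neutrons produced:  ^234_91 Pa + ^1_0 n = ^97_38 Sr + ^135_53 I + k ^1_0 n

3

Conserve mass number: 235 = 97 + 135 + k, so k = 235 − 232 = 3.
Check atomic number: 91 = 38 + 53 + 0 = 91. ✓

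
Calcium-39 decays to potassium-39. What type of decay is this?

ΔA = 39 − 39 = 0; ΔZ = 19 − 20 = -1.
A is unchanged and Z drops by 1 — a proton has become a neutron (β⁺ emission or electron capture).

beta-plus decay or electron capture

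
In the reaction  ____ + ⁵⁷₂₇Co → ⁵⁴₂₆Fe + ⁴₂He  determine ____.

proton

Conserve mass number: A + 57 = 54 + 4, so A = 1.
Conserve atomic number: Z + 27 = 26 + 2, so Z = 1.
A = 1 and Z = 1 is ¹₁H — a proton.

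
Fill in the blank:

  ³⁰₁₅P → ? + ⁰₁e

Si-30

Conserve mass number: 30 = A + 0, so A = 30.
Conserve atomic number: 15 = Z + 1, so Z = 14.
Z = 14 is silicon, so the species is ³⁰₁₄Si.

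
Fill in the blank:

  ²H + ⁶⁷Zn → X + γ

Ga-69

Conserve mass number: 2 + 67 = A + 0, so A = 69.
Conserve atomic number: 1 + 30 = Z + 0, so Z = 31.
Z = 31 is gallium, so the species is ⁶⁹Ga.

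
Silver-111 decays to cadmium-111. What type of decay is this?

beta-minus decay

ΔA = 111 − 111 = 0; ΔZ = 48 − 47 = +1.
A is unchanged and Z rises by 1 — a neutron has become a proton (β⁻ decay).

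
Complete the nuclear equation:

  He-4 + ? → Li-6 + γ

Conserve mass number: 4 + A = 6 + 0, so A = 2.
Conserve atomic number: 2 + Z = 3 + 0, so Z = 1.
A = 2 and Z = 1 is H-2 — a deuteron.

deuteron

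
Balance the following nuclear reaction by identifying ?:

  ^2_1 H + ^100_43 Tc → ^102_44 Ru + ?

gamma ray

Conserve mass number: 2 + 100 = 102 + A, so A = 0.
Conserve atomic number: 1 + 43 = 44 + Z, so Z = 0.
A = 0 and Z = 0 is ^0_0 γ — a gamma ray.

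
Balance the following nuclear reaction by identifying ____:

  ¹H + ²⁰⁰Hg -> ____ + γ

Tl-201

Conserve mass number: 1 + 200 = A + 0, so A = 201.
Conserve atomic number: 1 + 80 = Z + 0, so Z = 81.
Z = 81 is thallium, so the species is ²⁰¹Tl.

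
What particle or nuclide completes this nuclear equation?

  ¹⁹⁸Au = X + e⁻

Conserve mass number: 198 = A + 0, so A = 198.
Conserve atomic number: 79 = Z − 1, so Z = 80.
Z = 80 is mercury, so the species is ¹⁹⁸Hg.

Hg-198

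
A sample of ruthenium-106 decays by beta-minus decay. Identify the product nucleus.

Beta-minus decay: mass number changes by +0, atomic number by +1.
A: 106 = 106; Z: 44 + 1 = 45.
Z = 45 is rhodium, so the daughter is rhodium-106.

Rh-106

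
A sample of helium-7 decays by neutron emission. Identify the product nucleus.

Neutron emission: mass number changes by -1, atomic number by +0.
A: 7 − 1 = 6; Z: 2 = 2.
Z = 2 is helium, so the daughter is helium-6.

He-6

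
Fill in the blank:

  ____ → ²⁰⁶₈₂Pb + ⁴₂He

Po-210

Conserve mass number: A = 206 + 4, so A = 210.
Conserve atomic number: Z = 82 + 2, so Z = 84.
Z = 84 is polonium, so the species is ²¹⁰₈₄Po.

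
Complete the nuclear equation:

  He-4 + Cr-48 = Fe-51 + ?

neutron

Conserve mass number: 4 + 48 = 51 + A, so A = 1.
Conserve atomic number: 2 + 24 = 26 + Z, so Z = 0.
A = 1 and Z = 0 is n — a neutron.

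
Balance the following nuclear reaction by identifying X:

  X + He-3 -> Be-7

alpha particle

Conserve mass number: A + 3 = 7, so A = 4.
Conserve atomic number: Z + 2 = 4, so Z = 2.
A = 4 and Z = 2 is He-4 — an alpha particle.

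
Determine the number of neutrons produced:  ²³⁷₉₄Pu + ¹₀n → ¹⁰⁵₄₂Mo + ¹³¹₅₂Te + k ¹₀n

Conserve mass number: 238 = 105 + 131 + k, so k = 238 − 236 = 2.
Check atomic number: 94 = 42 + 52 + 0 = 94. ✓

2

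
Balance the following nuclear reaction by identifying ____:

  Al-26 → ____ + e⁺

Conserve mass number: 26 = A + 0, so A = 26.
Conserve atomic number: 13 = Z + 1, so Z = 12.
Z = 12 is magnesium, so the species is Mg-26.

Mg-26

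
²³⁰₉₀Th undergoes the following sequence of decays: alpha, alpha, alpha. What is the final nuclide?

Start: (A, Z) = (230, 90).
After α: (226, 88).
After α: (222, 86).
After α: (218, 84).
Z = 84 is polonium.

Po-218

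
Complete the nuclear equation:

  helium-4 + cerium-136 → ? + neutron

Nd-139

Conserve mass number: 4 + 136 = A + 1, so A = 139.
Conserve atomic number: 2 + 58 = Z + 0, so Z = 60.
Z = 60 is neodymium, so the species is neodymium-139.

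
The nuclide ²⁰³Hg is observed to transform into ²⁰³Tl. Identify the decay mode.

beta-minus decay

ΔA = 203 − 203 = 0; ΔZ = 81 − 80 = +1.
A is unchanged and Z rises by 1 — a neutron has become a proton (β⁻ decay).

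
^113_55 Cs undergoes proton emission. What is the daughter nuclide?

Xe-112

Proton emission: mass number changes by -1, atomic number by -1.
A: 113 − 1 = 112; Z: 55 − 1 = 54.
Z = 54 is xenon, so the daughter is ^112_54 Xe.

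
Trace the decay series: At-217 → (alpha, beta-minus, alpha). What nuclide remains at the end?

Start: (A, Z) = (217, 85).
After α: (213, 83).
After β⁻: (213, 84).
After α: (209, 82).
Z = 82 is lead.

Pb-209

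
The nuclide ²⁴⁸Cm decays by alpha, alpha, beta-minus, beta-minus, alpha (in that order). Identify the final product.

U-236

Start: (A, Z) = (248, 96).
After α: (244, 94).
After α: (240, 92).
After β⁻: (240, 93).
After β⁻: (240, 94).
After α: (236, 92).
Z = 92 is uranium.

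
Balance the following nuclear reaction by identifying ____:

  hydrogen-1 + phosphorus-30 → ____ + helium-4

Si-27

Conserve mass number: 1 + 30 = A + 4, so A = 27.
Conserve atomic number: 1 + 15 = Z + 2, so Z = 14.
Z = 14 is silicon, so the species is silicon-27.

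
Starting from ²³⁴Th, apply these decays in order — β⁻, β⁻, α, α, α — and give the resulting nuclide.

Start: (A, Z) = (234, 90).
After β⁻: (234, 91).
After β⁻: (234, 92).
After α: (230, 90).
After α: (226, 88).
After α: (222, 86).
Z = 86 is radon.

Rn-222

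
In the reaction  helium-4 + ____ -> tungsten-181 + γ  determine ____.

Conserve mass number: 4 + A = 181 + 0, so A = 177.
Conserve atomic number: 2 + Z = 74 + 0, so Z = 72.
Z = 72 is hafnium, so the species is hafnium-177.

Hf-177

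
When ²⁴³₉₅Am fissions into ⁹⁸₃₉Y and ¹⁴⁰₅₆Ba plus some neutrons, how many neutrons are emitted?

Conserve mass number: 243 = 98 + 140 + k, so k = 243 − 238 = 5.
Check atomic number: 95 = 39 + 56 + 0 = 95. ✓

5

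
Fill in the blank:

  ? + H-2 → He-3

Conserve mass number: A + 2 = 3, so A = 1.
Conserve atomic number: Z + 1 = 2, so Z = 1.
A = 1 and Z = 1 is H-1 — a proton.

proton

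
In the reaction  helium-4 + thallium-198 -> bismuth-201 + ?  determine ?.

Conserve mass number: 4 + 198 = 201 + A, so A = 1.
Conserve atomic number: 2 + 81 = 83 + Z, so Z = 0.
A = 1 and Z = 0 is neutron — a neutron.

neutron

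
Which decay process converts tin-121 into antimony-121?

ΔA = 121 − 121 = 0; ΔZ = 51 − 50 = +1.
A is unchanged and Z rises by 1 — a neutron has become a proton (β⁻ decay).

beta-minus decay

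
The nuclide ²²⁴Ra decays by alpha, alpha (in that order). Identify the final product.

Po-216

Start: (A, Z) = (224, 88).
After α: (220, 86).
After α: (216, 84).
Z = 84 is polonium.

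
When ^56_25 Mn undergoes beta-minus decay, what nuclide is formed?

Fe-56

Beta-minus decay: mass number changes by +0, atomic number by +1.
A: 56 = 56; Z: 25 + 1 = 26.
Z = 26 is iron, so the daughter is ^56_26 Fe.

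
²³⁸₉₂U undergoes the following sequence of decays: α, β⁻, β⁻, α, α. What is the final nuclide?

Start: (A, Z) = (238, 92).
After α: (234, 90).
After β⁻: (234, 91).
After β⁻: (234, 92).
After α: (230, 90).
After α: (226, 88).
Z = 88 is radium.

Ra-226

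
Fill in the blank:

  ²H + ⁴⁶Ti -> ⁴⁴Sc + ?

Conserve mass number: 2 + 46 = 44 + A, so A = 4.
Conserve atomic number: 1 + 22 = 21 + Z, so Z = 2.
A = 4 and Z = 2 is ⁴He — an alpha particle.

alpha particle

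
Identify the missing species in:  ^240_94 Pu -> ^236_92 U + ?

alpha particle

Conserve mass number: 240 = 236 + A, so A = 4.
Conserve atomic number: 94 = 92 + Z, so Z = 2.
A = 4 and Z = 2 is ^4_2 He — an alpha particle.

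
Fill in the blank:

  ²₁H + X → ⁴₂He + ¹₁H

He-3

Conserve mass number: 2 + A = 4 + 1, so A = 3.
Conserve atomic number: 1 + Z = 2 + 1, so Z = 2.
Z = 2 is helium, so the species is ³₂He.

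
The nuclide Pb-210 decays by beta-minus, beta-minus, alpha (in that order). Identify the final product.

Start: (A, Z) = (210, 82).
After β⁻: (210, 83).
After β⁻: (210, 84).
After α: (206, 82).
Z = 82 is lead.

Pb-206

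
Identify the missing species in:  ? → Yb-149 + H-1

Lu-150

Conserve mass number: A = 149 + 1, so A = 150.
Conserve atomic number: Z = 70 + 1, so Z = 71.
Z = 71 is lutetium, so the species is Lu-150.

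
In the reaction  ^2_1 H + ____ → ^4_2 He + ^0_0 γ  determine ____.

deuteron

Conserve mass number: 2 + A = 4 + 0, so A = 2.
Conserve atomic number: 1 + Z = 2 + 0, so Z = 1.
A = 2 and Z = 1 is ^2_1 H — a deuteron.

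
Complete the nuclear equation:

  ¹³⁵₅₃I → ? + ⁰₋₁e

Xe-135

Conserve mass number: 135 = A + 0, so A = 135.
Conserve atomic number: 53 = Z − 1, so Z = 54.
Z = 54 is xenon, so the species is ¹³⁵₅₄Xe.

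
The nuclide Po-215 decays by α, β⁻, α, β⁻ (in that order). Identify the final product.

Pb-207

Start: (A, Z) = (215, 84).
After α: (211, 82).
After β⁻: (211, 83).
After α: (207, 81).
After β⁻: (207, 82).
Z = 82 is lead.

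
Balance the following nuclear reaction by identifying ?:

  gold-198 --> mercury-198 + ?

beta-minus particle

Conserve mass number: 198 = 198 + A, so A = 0.
Conserve atomic number: 79 = 80 + Z, so Z = -1.
A = 0 and Z = -1 is e⁻ — a beta-minus particle.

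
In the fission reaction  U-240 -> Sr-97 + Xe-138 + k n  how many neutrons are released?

5

Conserve mass number: 240 = 97 + 138 + k, so k = 240 − 235 = 5.
Check atomic number: 92 = 38 + 54 + 0 = 92. ✓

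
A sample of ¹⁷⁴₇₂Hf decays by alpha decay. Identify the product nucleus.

Alpha decay: mass number changes by -4, atomic number by -2.
A: 174 − 4 = 170; Z: 72 − 2 = 70.
Z = 70 is ytterbium, so the daughter is ¹⁷⁰₇₀Yb.

Yb-170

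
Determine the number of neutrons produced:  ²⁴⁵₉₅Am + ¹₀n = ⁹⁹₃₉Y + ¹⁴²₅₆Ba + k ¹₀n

Conserve mass number: 246 = 99 + 142 + k, so k = 246 − 241 = 5.
Check atomic number: 95 = 39 + 56 + 0 = 95. ✓

5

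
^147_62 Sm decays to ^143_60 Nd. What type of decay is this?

alpha decay

ΔA = 143 − 147 = -4; ΔZ = 60 − 62 = -2.
A drops by 4 and Z drops by 2 — the signature of alpha emission.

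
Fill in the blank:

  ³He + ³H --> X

Li-6

Conserve mass number: 3 + 3 = A, so A = 6.
Conserve atomic number: 2 + 1 = Z, so Z = 3.
Z = 3 is lithium, so the species is ⁶Li.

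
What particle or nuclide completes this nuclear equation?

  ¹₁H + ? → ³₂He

Conserve mass number: 1 + A = 3, so A = 2.
Conserve atomic number: 1 + Z = 2, so Z = 1.
A = 2 and Z = 1 is ²₁H — a deuteron.

deuteron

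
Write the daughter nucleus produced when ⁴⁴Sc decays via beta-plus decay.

Ca-44

Beta-plus decay: mass number changes by +0, atomic number by -1.
A: 44 = 44; Z: 21 − 1 = 20.
Z = 20 is calcium, so the daughter is ⁴⁴Ca.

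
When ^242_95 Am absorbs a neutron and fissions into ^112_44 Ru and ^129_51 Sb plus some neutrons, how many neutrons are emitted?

2

Conserve mass number: 243 = 112 + 129 + k, so k = 243 − 241 = 2.
Check atomic number: 95 = 44 + 51 + 0 = 95. ✓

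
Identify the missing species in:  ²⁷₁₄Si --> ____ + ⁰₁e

Al-27

Conserve mass number: 27 = A + 0, so A = 27.
Conserve atomic number: 14 = Z + 1, so Z = 13.
Z = 13 is aluminium, so the species is ²⁷₁₃Al.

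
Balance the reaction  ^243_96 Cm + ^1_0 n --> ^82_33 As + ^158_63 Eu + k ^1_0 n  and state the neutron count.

4

Conserve mass number: 244 = 82 + 158 + k, so k = 244 − 240 = 4.
Check atomic number: 96 = 33 + 63 + 0 = 96. ✓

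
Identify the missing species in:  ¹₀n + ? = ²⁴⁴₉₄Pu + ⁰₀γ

Conserve mass number: 1 + A = 244 + 0, so A = 243.
Conserve atomic number: 0 + Z = 94 + 0, so Z = 94.
Z = 94 is plutonium, so the species is ²⁴³₉₄Pu.

Pu-243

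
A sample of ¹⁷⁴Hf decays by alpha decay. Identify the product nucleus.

Alpha decay: mass number changes by -4, atomic number by -2.
A: 174 − 4 = 170; Z: 72 − 2 = 70.
Z = 70 is ytterbium, so the daughter is ¹⁷⁰Yb.

Yb-170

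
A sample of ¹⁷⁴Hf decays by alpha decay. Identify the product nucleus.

Yb-170

Alpha decay: mass number changes by -4, atomic number by -2.
A: 174 − 4 = 170; Z: 72 − 2 = 70.
Z = 70 is ytterbium, so the daughter is ¹⁷⁰Yb.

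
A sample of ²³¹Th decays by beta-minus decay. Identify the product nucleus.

Pa-231

Beta-minus decay: mass number changes by +0, atomic number by +1.
A: 231 = 231; Z: 90 + 1 = 91.
Z = 91 is protactinium, so the daughter is ²³¹Pa.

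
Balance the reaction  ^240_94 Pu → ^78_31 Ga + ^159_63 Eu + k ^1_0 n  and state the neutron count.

3

Conserve mass number: 240 = 78 + 159 + k, so k = 240 − 237 = 3.
Check atomic number: 94 = 31 + 63 + 0 = 94. ✓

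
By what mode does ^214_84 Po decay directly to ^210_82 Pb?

ΔA = 210 − 214 = -4; ΔZ = 82 − 84 = -2.
A drops by 4 and Z drops by 2 — the signature of alpha emission.

alpha decay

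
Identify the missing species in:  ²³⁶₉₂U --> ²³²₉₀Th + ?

alpha particle

Conserve mass number: 236 = 232 + A, so A = 4.
Conserve atomic number: 92 = 90 + Z, so Z = 2.
A = 4 and Z = 2 is ⁴₂He — an alpha particle.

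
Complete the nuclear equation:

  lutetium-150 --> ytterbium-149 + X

Conserve mass number: 150 = 149 + A, so A = 1.
Conserve atomic number: 71 = 70 + Z, so Z = 1.
A = 1 and Z = 1 is hydrogen-1 — a proton.

proton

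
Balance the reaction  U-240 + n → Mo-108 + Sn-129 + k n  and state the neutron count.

Conserve mass number: 241 = 108 + 129 + k, so k = 241 − 237 = 4.
Check atomic number: 92 = 42 + 50 + 0 = 92. ✓

4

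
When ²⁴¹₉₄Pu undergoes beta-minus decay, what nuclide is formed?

Am-241

Beta-minus decay: mass number changes by +0, atomic number by +1.
A: 241 = 241; Z: 94 + 1 = 95.
Z = 95 is americium, so the daughter is ²⁴¹₉₅Am.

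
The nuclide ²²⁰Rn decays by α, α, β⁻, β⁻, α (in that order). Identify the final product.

Start: (A, Z) = (220, 86).
After α: (216, 84).
After α: (212, 82).
After β⁻: (212, 83).
After β⁻: (212, 84).
After α: (208, 82).
Z = 82 is lead.

Pb-208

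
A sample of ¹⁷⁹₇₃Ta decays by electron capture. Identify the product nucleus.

Hf-179

Electron capture: mass number changes by +0, atomic number by -1.
A: 179 = 179; Z: 73 − 1 = 72.
Z = 72 is hafnium, so the daughter is ¹⁷⁹₇₂Hf.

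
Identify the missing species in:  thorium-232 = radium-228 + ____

Conserve mass number: 232 = 228 + A, so A = 4.
Conserve atomic number: 90 = 88 + Z, so Z = 2.
A = 4 and Z = 2 is helium-4 — an alpha particle.

alpha particle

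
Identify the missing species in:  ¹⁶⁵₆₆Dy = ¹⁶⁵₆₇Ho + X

Conserve mass number: 165 = 165 + A, so A = 0.
Conserve atomic number: 66 = 67 + Z, so Z = -1.
A = 0 and Z = -1 is ⁰₋₁e — a beta-minus particle.

beta-minus particle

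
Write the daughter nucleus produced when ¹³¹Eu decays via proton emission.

Proton emission: mass number changes by -1, atomic number by -1.
A: 131 − 1 = 130; Z: 63 − 1 = 62.
Z = 62 is samarium, so the daughter is ¹³⁰Sm.

Sm-130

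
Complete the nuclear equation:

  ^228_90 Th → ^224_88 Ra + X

alpha particle

Conserve mass number: 228 = 224 + A, so A = 4.
Conserve atomic number: 90 = 88 + Z, so Z = 2.
A = 4 and Z = 2 is ^4_2 He — an alpha particle.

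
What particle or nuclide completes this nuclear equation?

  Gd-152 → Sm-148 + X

alpha particle

Conserve mass number: 152 = 148 + A, so A = 4.
Conserve atomic number: 64 = 62 + Z, so Z = 2.
A = 4 and Z = 2 is He-4 — an alpha particle.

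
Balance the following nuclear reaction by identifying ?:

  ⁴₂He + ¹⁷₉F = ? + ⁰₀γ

Conserve mass number: 4 + 17 = A + 0, so A = 21.
Conserve atomic number: 2 + 9 = Z + 0, so Z = 11.
Z = 11 is sodium, so the species is ²¹₁₁Na.

Na-21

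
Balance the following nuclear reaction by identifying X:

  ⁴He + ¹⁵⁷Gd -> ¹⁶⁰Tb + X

proton

Conserve mass number: 4 + 157 = 160 + A, so A = 1.
Conserve atomic number: 2 + 64 = 65 + Z, so Z = 1.
A = 1 and Z = 1 is ¹H — a proton.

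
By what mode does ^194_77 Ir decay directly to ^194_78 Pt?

ΔA = 194 − 194 = 0; ΔZ = 78 − 77 = +1.
A is unchanged and Z rises by 1 — a neutron has become a proton (β⁻ decay).

beta-minus decay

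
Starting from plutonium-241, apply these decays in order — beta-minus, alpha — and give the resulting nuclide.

Start: (A, Z) = (241, 94).
After β⁻: (241, 95).
After α: (237, 93).
Z = 93 is neptunium.

Np-237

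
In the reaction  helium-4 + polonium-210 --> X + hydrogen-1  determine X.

At-213

Conserve mass number: 4 + 210 = A + 1, so A = 213.
Conserve atomic number: 2 + 84 = Z + 1, so Z = 85.
Z = 85 is astatine, so the species is astatine-213.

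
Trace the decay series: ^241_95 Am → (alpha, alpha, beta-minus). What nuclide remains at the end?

Start: (A, Z) = (241, 95).
After α: (237, 93).
After α: (233, 91).
After β⁻: (233, 92).
Z = 92 is uranium.

U-233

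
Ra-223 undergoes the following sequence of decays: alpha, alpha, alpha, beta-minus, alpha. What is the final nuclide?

Start: (A, Z) = (223, 88).
After α: (219, 86).
After α: (215, 84).
After α: (211, 82).
After β⁻: (211, 83).
After α: (207, 81).
Z = 81 is thallium.

Tl-207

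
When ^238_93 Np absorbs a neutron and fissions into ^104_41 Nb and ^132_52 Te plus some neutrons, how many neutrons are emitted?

Conserve mass number: 239 = 104 + 132 + k, so k = 239 − 236 = 3.
Check atomic number: 93 = 41 + 52 + 0 = 93. ✓

3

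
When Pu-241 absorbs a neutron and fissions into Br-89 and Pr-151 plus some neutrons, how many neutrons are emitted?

2

Conserve mass number: 242 = 89 + 151 + k, so k = 242 − 240 = 2.
Check atomic number: 94 = 35 + 59 + 0 = 94. ✓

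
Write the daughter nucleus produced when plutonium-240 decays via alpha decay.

Alpha decay: mass number changes by -4, atomic number by -2.
A: 240 − 4 = 236; Z: 94 − 2 = 92.
Z = 92 is uranium, so the daughter is uranium-236.

U-236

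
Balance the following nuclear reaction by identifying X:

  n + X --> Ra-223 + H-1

Conserve mass number: 1 + A = 223 + 1, so A = 223.
Conserve atomic number: 0 + Z = 88 + 1, so Z = 89.
Z = 89 is actinium, so the species is Ac-223.

Ac-223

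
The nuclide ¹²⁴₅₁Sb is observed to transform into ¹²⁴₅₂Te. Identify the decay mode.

beta-minus decay

ΔA = 124 − 124 = 0; ΔZ = 52 − 51 = +1.
A is unchanged and Z rises by 1 — a neutron has become a proton (β⁻ decay).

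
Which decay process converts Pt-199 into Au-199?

beta-minus decay

ΔA = 199 − 199 = 0; ΔZ = 79 − 78 = +1.
A is unchanged and Z rises by 1 — a neutron has become a proton (β⁻ decay).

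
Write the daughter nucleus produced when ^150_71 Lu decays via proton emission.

Proton emission: mass number changes by -1, atomic number by -1.
A: 150 − 1 = 149; Z: 71 − 1 = 70.
Z = 70 is ytterbium, so the daughter is ^149_70 Yb.

Yb-149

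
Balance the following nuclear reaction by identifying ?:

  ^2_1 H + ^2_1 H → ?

Conserve mass number: 2 + 2 = A, so A = 4.
Conserve atomic number: 1 + 1 = Z, so Z = 2.
A = 4 and Z = 2 is ^4_2 He — an alpha particle.

He-4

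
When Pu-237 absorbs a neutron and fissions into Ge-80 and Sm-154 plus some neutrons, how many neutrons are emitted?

Conserve mass number: 238 = 80 + 154 + k, so k = 238 − 234 = 4.
Check atomic number: 94 = 32 + 62 + 0 = 94. ✓

4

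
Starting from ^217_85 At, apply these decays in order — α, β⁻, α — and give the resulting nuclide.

Start: (A, Z) = (217, 85).
After α: (213, 83).
After β⁻: (213, 84).
After α: (209, 82).
Z = 82 is lead.

Pb-209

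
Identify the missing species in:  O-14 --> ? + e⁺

N-14

Conserve mass number: 14 = A + 0, so A = 14.
Conserve atomic number: 8 = Z + 1, so Z = 7.
Z = 7 is nitrogen, so the species is N-14.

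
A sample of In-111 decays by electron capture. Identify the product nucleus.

Electron capture: mass number changes by +0, atomic number by -1.
A: 111 = 111; Z: 49 − 1 = 48.
Z = 48 is cadmium, so the daughter is Cd-111.

Cd-111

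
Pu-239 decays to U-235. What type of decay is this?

alpha decay

ΔA = 235 − 239 = -4; ΔZ = 92 − 94 = -2.
A drops by 4 and Z drops by 2 — the signature of alpha emission.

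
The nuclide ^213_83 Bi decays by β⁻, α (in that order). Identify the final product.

Start: (A, Z) = (213, 83).
After β⁻: (213, 84).
After α: (209, 82).
Z = 82 is lead.

Pb-209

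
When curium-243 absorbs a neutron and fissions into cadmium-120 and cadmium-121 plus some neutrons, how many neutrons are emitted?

Conserve mass number: 244 = 120 + 121 + k, so k = 244 − 241 = 3.
Check atomic number: 96 = 48 + 48 + 0 = 96. ✓

3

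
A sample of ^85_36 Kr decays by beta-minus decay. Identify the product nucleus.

Rb-85

Beta-minus decay: mass number changes by +0, atomic number by +1.
A: 85 = 85; Z: 36 + 1 = 37.
Z = 37 is rubidium, so the daughter is ^85_37 Rb.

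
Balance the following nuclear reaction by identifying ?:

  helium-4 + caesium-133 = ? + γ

Conserve mass number: 4 + 133 = A + 0, so A = 137.
Conserve atomic number: 2 + 55 = Z + 0, so Z = 57.
Z = 57 is lanthanum, so the species is lanthanum-137.

La-137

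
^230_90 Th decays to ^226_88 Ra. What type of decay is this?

ΔA = 226 − 230 = -4; ΔZ = 88 − 90 = -2.
A drops by 4 and Z drops by 2 — the signature of alpha emission.

alpha decay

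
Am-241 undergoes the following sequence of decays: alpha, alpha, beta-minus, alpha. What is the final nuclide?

Start: (A, Z) = (241, 95).
After α: (237, 93).
After α: (233, 91).
After β⁻: (233, 92).
After α: (229, 90).
Z = 90 is thorium.

Th-229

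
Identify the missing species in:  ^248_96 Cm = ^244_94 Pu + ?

Conserve mass number: 248 = 244 + A, so A = 4.
Conserve atomic number: 96 = 94 + Z, so Z = 2.
A = 4 and Z = 2 is ^4_2 He — an alpha particle.

alpha particle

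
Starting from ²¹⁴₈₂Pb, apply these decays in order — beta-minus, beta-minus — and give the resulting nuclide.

Po-214

Start: (A, Z) = (214, 82).
After β⁻: (214, 83).
After β⁻: (214, 84).
Z = 84 is polonium.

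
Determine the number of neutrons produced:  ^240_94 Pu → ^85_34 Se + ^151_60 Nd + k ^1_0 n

Conserve mass number: 240 = 85 + 151 + k, so k = 240 − 236 = 4.
Check atomic number: 94 = 34 + 60 + 0 = 94. ✓

4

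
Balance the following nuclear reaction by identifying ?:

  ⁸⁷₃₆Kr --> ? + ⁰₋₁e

Conserve mass number: 87 = A + 0, so A = 87.
Conserve atomic number: 36 = Z − 1, so Z = 37.
Z = 37 is rubidium, so the species is ⁸⁷₃₇Rb.

Rb-87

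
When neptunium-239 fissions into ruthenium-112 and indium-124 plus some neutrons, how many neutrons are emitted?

Conserve mass number: 239 = 112 + 124 + k, so k = 239 − 236 = 3.
Check atomic number: 93 = 44 + 49 + 0 = 93. ✓

3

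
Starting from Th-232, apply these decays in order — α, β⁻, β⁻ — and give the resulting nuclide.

Th-228

Start: (A, Z) = (232, 90).
After α: (228, 88).
After β⁻: (228, 89).
After β⁻: (228, 90).
Z = 90 is thorium.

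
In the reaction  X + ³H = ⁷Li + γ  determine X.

Conserve mass number: A + 3 = 7 + 0, so A = 4.
Conserve atomic number: Z + 1 = 3 + 0, so Z = 2.
A = 4 and Z = 2 is ⁴He — an alpha particle.

alpha particle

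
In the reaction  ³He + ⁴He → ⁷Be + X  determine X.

Conserve mass number: 3 + 4 = 7 + A, so A = 0.
Conserve atomic number: 2 + 2 = 4 + Z, so Z = 0.
A = 0 and Z = 0 is γ — a gamma ray.

gamma ray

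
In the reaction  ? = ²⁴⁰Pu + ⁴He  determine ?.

Cm-244

Conserve mass number: A = 240 + 4, so A = 244.
Conserve atomic number: Z = 94 + 2, so Z = 96.
Z = 96 is curium, so the species is ²⁴⁴Cm.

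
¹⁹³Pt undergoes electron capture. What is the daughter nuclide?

Ir-193

Electron capture: mass number changes by +0, atomic number by -1.
A: 193 = 193; Z: 78 − 1 = 77.
Z = 77 is iridium, so the daughter is ¹⁹³Ir.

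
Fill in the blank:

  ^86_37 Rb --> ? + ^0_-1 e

Sr-86

Conserve mass number: 86 = A + 0, so A = 86.
Conserve atomic number: 37 = Z − 1, so Z = 38.
Z = 38 is strontium, so the species is ^86_38 Sr.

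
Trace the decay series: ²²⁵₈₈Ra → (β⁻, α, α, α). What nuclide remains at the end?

Start: (A, Z) = (225, 88).
After β⁻: (225, 89).
After α: (221, 87).
After α: (217, 85).
After α: (213, 83).
Z = 83 is bismuth.

Bi-213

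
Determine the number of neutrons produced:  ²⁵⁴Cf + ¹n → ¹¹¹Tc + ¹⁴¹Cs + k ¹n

3

Conserve mass number: 255 = 111 + 141 + k, so k = 255 − 252 = 3.
Check atomic number: 98 = 43 + 55 + 0 = 98. ✓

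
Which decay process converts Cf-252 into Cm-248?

ΔA = 248 − 252 = -4; ΔZ = 96 − 98 = -2.
A drops by 4 and Z drops by 2 — the signature of alpha emission.

alpha decay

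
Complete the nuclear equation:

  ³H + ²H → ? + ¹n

He-4

Conserve mass number: 3 + 2 = A + 1, so A = 4.
Conserve atomic number: 1 + 1 = Z + 0, so Z = 2.
A = 4 and Z = 2 is ⁴He — an alpha particle.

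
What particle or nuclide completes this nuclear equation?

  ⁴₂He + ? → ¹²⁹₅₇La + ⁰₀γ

Conserve mass number: 4 + A = 129 + 0, so A = 125.
Conserve atomic number: 2 + Z = 57 + 0, so Z = 55.
Z = 55 is caesium, so the species is ¹²⁵₅₅Cs.

Cs-125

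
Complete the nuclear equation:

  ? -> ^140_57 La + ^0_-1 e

Ba-140

Conserve mass number: A = 140 + 0, so A = 140.
Conserve atomic number: Z = 57 − 1, so Z = 56.
Z = 56 is barium, so the species is ^140_56 Ba.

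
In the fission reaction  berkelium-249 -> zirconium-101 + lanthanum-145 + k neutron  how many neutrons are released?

Conserve mass number: 249 = 101 + 145 + k, so k = 249 − 246 = 3.
Check atomic number: 97 = 40 + 57 + 0 = 97. ✓

3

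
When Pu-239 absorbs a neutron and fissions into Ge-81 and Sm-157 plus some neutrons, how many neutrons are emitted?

2

Conserve mass number: 240 = 81 + 157 + k, so k = 240 − 238 = 2.
Check atomic number: 94 = 32 + 62 + 0 = 94. ✓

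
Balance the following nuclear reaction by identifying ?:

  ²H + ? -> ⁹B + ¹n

Be-8

Conserve mass number: 2 + A = 9 + 1, so A = 8.
Conserve atomic number: 1 + Z = 5 + 0, so Z = 4.
Z = 4 is beryllium, so the species is ⁸Be.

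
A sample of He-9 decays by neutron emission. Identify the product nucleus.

He-8

Neutron emission: mass number changes by -1, atomic number by +0.
A: 9 − 1 = 8; Z: 2 = 2.
Z = 2 is helium, so the daughter is He-8.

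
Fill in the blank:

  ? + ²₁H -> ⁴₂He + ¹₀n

Conserve mass number: A + 2 = 4 + 1, so A = 3.
Conserve atomic number: Z + 1 = 2 + 0, so Z = 1.
A = 3 and Z = 1 is ³₁H — a triton.

triton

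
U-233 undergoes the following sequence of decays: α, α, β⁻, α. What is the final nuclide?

Start: (A, Z) = (233, 92).
After α: (229, 90).
After α: (225, 88).
After β⁻: (225, 89).
After α: (221, 87).
Z = 87 is francium.

Fr-221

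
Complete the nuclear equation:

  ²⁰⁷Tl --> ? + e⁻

Pb-207

Conserve mass number: 207 = A + 0, so A = 207.
Conserve atomic number: 81 = Z − 1, so Z = 82.
Z = 82 is lead, so the species is ²⁰⁷Pb.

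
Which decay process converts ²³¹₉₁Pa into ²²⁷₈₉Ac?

alpha decay

ΔA = 227 − 231 = -4; ΔZ = 89 − 91 = -2.
A drops by 4 and Z drops by 2 — the signature of alpha emission.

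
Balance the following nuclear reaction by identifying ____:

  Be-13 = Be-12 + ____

Conserve mass number: 13 = 12 + A, so A = 1.
Conserve atomic number: 4 = 4 + Z, so Z = 0.
A = 1 and Z = 0 is n — a neutron.

neutron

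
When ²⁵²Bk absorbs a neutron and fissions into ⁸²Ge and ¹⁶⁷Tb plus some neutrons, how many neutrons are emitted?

4

Conserve mass number: 253 = 82 + 167 + k, so k = 253 − 249 = 4.
Check atomic number: 97 = 32 + 65 + 0 = 97. ✓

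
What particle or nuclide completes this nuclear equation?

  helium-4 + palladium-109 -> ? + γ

Conserve mass number: 4 + 109 = A + 0, so A = 113.
Conserve atomic number: 2 + 46 = Z + 0, so Z = 48.
Z = 48 is cadmium, so the species is cadmium-113.

Cd-113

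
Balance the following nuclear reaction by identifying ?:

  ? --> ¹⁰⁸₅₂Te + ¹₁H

Conserve mass number: A = 108 + 1, so A = 109.
Conserve atomic number: Z = 52 + 1, so Z = 53.
Z = 53 is iodine, so the species is ¹⁰⁹₅₃I.

I-109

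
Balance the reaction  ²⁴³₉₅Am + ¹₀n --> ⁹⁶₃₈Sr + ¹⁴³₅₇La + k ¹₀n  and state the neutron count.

Conserve mass number: 244 = 96 + 143 + k, so k = 244 − 239 = 5.
Check atomic number: 95 = 38 + 57 + 0 = 95. ✓

5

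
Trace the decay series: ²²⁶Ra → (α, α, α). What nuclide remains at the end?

Start: (A, Z) = (226, 88).
After α: (222, 86).
After α: (218, 84).
After α: (214, 82).
Z = 82 is lead.

Pb-214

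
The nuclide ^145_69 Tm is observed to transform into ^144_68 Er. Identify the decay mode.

proton emission

ΔA = 144 − 145 = -1; ΔZ = 68 − 69 = -1.
A drops by 1 and Z drops by 1 — a proton was emitted.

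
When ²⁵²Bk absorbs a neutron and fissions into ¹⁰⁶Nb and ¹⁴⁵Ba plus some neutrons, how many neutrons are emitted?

Conserve mass number: 253 = 106 + 145 + k, so k = 253 − 251 = 2.
Check atomic number: 97 = 41 + 56 + 0 = 97. ✓

2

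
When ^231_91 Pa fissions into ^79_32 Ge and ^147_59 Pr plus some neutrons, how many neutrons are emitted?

5

Conserve mass number: 231 = 79 + 147 + k, so k = 231 − 226 = 5.
Check atomic number: 91 = 32 + 59 + 0 = 91. ✓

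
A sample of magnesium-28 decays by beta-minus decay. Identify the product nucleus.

Al-28

Beta-minus decay: mass number changes by +0, atomic number by +1.
A: 28 = 28; Z: 12 + 1 = 13.
Z = 13 is aluminium, so the daughter is aluminium-28.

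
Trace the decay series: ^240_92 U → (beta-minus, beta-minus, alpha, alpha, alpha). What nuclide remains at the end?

Ra-228

Start: (A, Z) = (240, 92).
After β⁻: (240, 93).
After β⁻: (240, 94).
After α: (236, 92).
After α: (232, 90).
After α: (228, 88).
Z = 88 is radium.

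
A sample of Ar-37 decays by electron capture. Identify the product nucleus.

Cl-37

Electron capture: mass number changes by +0, atomic number by -1.
A: 37 = 37; Z: 18 − 1 = 17.
Z = 17 is chlorine, so the daughter is Cl-37.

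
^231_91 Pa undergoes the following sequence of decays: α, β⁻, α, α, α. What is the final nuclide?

Start: (A, Z) = (231, 91).
After α: (227, 89).
After β⁻: (227, 90).
After α: (223, 88).
After α: (219, 86).
After α: (215, 84).
Z = 84 is polonium.

Po-215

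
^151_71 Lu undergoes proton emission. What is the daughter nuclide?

Proton emission: mass number changes by -1, atomic number by -1.
A: 151 − 1 = 150; Z: 71 − 1 = 70.
Z = 70 is ytterbium, so the daughter is ^150_70 Yb.

Yb-150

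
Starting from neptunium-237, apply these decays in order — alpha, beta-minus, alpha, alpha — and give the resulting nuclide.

Start: (A, Z) = (237, 93).
After α: (233, 91).
After β⁻: (233, 92).
After α: (229, 90).
After α: (225, 88).
Z = 88 is radium.

Ra-225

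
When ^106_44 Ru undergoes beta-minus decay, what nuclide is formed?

Beta-minus decay: mass number changes by +0, atomic number by +1.
A: 106 = 106; Z: 44 + 1 = 45.
Z = 45 is rhodium, so the daughter is ^106_45 Rh.

Rh-106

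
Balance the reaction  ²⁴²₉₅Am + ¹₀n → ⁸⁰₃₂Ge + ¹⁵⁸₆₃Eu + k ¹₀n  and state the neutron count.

5

Conserve mass number: 243 = 80 + 158 + k, so k = 243 − 238 = 5.
Check atomic number: 95 = 32 + 63 + 0 = 95. ✓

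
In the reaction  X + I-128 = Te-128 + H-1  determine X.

Conserve mass number: A + 128 = 128 + 1, so A = 1.
Conserve atomic number: Z + 53 = 52 + 1, so Z = 0.
A = 1 and Z = 0 is n — a neutron.

neutron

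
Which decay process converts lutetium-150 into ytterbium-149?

ΔA = 149 − 150 = -1; ΔZ = 70 − 71 = -1.
A drops by 1 and Z drops by 1 — a proton was emitted.

proton emission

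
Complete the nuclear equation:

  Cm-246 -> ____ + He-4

Conserve mass number: 246 = A + 4, so A = 242.
Conserve atomic number: 96 = Z + 2, so Z = 94.
Z = 94 is plutonium, so the species is Pu-242.

Pu-242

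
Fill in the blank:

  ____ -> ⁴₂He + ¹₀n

Conserve mass number: A = 4 + 1, so A = 5.
Conserve atomic number: Z = 2 + 0, so Z = 2.
Z = 2 is helium, so the species is ⁵₂He.

He-5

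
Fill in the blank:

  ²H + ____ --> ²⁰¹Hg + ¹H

Conserve mass number: 2 + A = 201 + 1, so A = 200.
Conserve atomic number: 1 + Z = 80 + 1, so Z = 80.
Z = 80 is mercury, so the species is ²⁰⁰Hg.

Hg-200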